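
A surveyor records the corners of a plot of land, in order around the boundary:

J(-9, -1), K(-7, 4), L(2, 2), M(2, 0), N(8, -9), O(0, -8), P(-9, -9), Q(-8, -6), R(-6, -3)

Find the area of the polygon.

137

Apply the surveyor's formula: 2A = Σ (x_i·y_{i+1} − x_{i+1}·y_i), indices taken mod 9.
Σ = (-43) + (-22) + (-4) + (-18) + (-64) + (-72) + (-18) + (-12) + (-21) = -274
Area = |Σ|/2 = 137.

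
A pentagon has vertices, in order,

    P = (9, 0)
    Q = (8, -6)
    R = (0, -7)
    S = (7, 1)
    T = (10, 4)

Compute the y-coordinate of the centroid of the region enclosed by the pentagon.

-704/237

Apply the surveyor's formula. First the cross-terms c_i = x_i·y_{i+1} − x_{i+1}·y_i:
  -54, -56, 49, 18, -36  ⇒  2A = -79, A = -39.5.
Then Σ (y_i + y_{i+1})·c_i = 704, so ȳ = 704 / (6·(-39.5)) = -704/237.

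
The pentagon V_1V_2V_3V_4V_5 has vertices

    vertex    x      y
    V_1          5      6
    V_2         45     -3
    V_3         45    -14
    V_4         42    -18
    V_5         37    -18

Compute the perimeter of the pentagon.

102

|V_1V_2| = √((40)² + (-9)²) = √1681 = 41
|V_2V_3| = √((0)² + (-11)²) = √121 = 11
|V_3V_4| = √((-3)² + (-4)²) = √25 = 5
|V_4V_5| = √((-5)² + (0)²) = √25 = 5
|V_5V_1| = √((-32)² + (24)²) = √1600 = 40
Perimeter = 41 + 11 + 5 + 5 + 40 = 102.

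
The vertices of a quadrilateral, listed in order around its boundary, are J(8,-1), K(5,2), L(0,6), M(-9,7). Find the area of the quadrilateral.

Σ = (21) + (30) + (54) + (-47) = 58
Area = |Σ|/2 = 29.

29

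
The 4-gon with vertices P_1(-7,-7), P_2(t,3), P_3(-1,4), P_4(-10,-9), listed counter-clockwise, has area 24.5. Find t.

1

The doubled signed area Σ (x_i y_{i+1} − x_{i+1} y_i) is linear in t.
With t=0 it equals 38; the coefficient of t is 11 (from the two edges through P_2).
So 11·t + 38 = 2·24.5 = 49 ⇒ t = 1.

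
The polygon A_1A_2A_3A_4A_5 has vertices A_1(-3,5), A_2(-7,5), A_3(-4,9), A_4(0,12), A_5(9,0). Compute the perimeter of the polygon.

42

|A_1A_2| = √((-4)² + (0)²) = √16 = 4
|A_2A_3| = √((3)² + (4)²) = √25 = 5
|A_3A_4| = √((4)² + (3)²) = √25 = 5
|A_4A_5| = √((9)² + (-12)²) = √225 = 15
|A_5A_1| = √((-12)² + (5)²) = √169 = 13
Perimeter = 4 + 5 + 5 + 15 + 13 = 42.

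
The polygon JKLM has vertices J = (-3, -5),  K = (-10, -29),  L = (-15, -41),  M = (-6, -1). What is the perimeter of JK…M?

84

|JK| = √((-7)² + (-24)²) = √625 = 25
|KL| = √((-5)² + (-12)²) = √169 = 13
|LM| = √((9)² + (40)²) = √1681 = 41
|MJ| = √((3)² + (-4)²) = √25 = 5
Perimeter = 25 + 13 + 41 + 5 = 84.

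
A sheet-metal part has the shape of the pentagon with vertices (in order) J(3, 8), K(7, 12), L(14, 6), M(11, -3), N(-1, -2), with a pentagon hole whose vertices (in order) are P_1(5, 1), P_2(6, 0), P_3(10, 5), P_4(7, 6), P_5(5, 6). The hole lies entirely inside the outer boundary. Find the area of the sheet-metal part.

Outer boundary:
Apply the surveyor's formula: 2A = Σ (x_i·y_{i+1} − x_{i+1}·y_i), indices taken mod 5.
Σ = (-20) + (-126) + (-108) + (-25) + (-2) = -281
Area = |Σ|/2 = 140.5.
Hole:
Apply the shoelace (surveyor's) formula: 2A = Σ (x_i·y_{i+1} − x_{i+1}·y_i), indices taken mod 5.
Σ = (-6) + (30) + (25) + (12) + (-25) = 36
Area = |Σ|/2 = 18.
Net area = 140.5 − 18 = 122.5.

122.5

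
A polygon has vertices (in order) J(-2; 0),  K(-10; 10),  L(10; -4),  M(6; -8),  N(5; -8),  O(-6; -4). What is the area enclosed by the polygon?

110

Σ = (-20) + (-60) + (-56) + (-8) + (-68) + (-8) = -220
Area = |Σ|/2 = 110.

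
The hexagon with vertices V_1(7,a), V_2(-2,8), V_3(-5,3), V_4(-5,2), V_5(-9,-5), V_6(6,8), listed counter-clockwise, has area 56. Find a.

9

Write out the shoelace sum; only the two edges meeting at V_1 involve a:
2·Area = [(6·a − 7·8) + (7·8 − (-2)·a)] + 40
       = 8·a + 40 = 112
⇒ a = 9.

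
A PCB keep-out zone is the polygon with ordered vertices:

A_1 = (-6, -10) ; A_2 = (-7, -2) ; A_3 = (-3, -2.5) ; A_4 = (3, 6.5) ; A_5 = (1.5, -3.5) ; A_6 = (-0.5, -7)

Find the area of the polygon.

64

A_1→A_2: (-6)(-2) − (-7)(-10) = -58
A_2→A_3: (-7)(-2.5) − (-3)(-2) = 11.5
A_3→A_4: (-3)(6.5) − (3)(-2.5) = -12
A_4→A_5: (3)(-3.5) − (1.5)(6.5) = -20.25
A_5→A_6: (1.5)(-7) − (-0.5)(-3.5) = -12.25
A_6→A_1: (-0.5)(-10) − (-6)(-7) = -37
Σ = -128
Area = |Σ|/2 = 64.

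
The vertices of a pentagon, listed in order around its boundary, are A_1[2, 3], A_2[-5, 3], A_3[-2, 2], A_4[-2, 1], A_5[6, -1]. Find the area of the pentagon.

Apply the shoelace formula: 2A = Σ (x_i·y_{i+1} − x_{i+1}·y_i), indices taken mod 5.
Σ = (21) + (-4) + (2) + (-4) + (20) = 35
Area = |Σ|/2 = 17.5.

17.5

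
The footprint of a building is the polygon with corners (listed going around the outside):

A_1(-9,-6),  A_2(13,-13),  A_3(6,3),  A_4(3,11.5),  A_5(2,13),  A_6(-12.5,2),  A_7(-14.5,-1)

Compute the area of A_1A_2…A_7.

337

Σ = (195) + (117) + (60) + (16) + (166.5) + (41.5) + (78) = 674
Area = |Σ|/2 = 337.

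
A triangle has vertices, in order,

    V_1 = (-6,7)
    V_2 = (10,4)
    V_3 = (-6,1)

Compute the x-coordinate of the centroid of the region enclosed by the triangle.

Apply the surveyor's formula. First the cross-terms c_i = x_i·y_{i+1} − x_{i+1}·y_i:
  -94, 34, -36  ⇒  2A = -96, A = -48.
Then Σ (x_i + x_{i+1})·c_i = 192, so x̄ = 192 / (6·(-48)) = -2/3.

-2/3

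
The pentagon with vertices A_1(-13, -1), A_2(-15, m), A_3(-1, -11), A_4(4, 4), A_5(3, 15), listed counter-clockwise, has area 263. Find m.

-8

The doubled signed area Σ (x_i y_{i+1} − x_{i+1} y_i) is linear in m.
With m=0 it equals 430; the coefficient of m is -12 (from the two edges through A_2).
So -12·m + 430 = 2·263 = 526 ⇒ m = -8.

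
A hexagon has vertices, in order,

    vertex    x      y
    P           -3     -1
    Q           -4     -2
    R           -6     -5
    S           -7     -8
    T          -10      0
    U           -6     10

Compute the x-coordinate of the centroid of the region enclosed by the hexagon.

Apply Gauss's area formula. First the cross-terms c_i = x_i·y_{i+1} − x_{i+1}·y_i:
  2, 8, 13, -80, -100, 36  ⇒  2A = -121, A = -60.5.
Then Σ (x_i + x_{i+1})·c_i = 2373, so x̄ = 2373 / (6·(-60.5)) = -791/121.

-791/121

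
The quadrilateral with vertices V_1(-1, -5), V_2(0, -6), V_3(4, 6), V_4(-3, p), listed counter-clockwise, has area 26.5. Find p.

Write out the shoelace sum; only the two edges meeting at V_4 involve p:
2·Area = [(4·p − (-3)·6) + ((-3)·(-5) − (-1)·p)] + 30
       = 5·p + 63 = 53
⇒ p = -2.

-2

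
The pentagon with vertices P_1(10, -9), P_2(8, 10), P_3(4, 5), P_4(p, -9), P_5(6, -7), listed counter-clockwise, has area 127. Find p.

-4

The doubled signed area Σ (x_i y_{i+1} − x_{i+1} y_i) is linear in p.
With p=0 it equals 206; the coefficient of p is -12 (from the two edges through P_4).
So -12·p + 206 = 2·127 = 254 ⇒ p = -4.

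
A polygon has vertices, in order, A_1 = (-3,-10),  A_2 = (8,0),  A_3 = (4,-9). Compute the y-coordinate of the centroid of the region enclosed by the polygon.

-19/3

Apply the surveyor's formula. First the cross-terms c_i = x_i·y_{i+1} − x_{i+1}·y_i:
  80, -72, -67  ⇒  2A = -59, A = -29.5.
Then Σ (y_i + y_{i+1})·c_i = 1121, so ȳ = 1121 / (6·(-29.5)) = -19/3.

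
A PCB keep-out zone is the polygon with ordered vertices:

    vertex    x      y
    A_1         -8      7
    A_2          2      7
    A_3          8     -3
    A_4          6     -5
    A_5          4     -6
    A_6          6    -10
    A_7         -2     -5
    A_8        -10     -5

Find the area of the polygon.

187

Apply the shoelace formula: 2A = Σ (x_i·y_{i+1} − x_{i+1}·y_i), indices taken mod 8.
Σ = (-70) + (-62) + (-22) + (-16) + (-4) + (-50) + (-40) + (-110) = -374
Area = |Σ|/2 = 187.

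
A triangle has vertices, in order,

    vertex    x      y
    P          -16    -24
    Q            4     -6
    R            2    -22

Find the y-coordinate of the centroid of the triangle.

-52/3

Apply the surveyor's formula. First the cross-terms c_i = x_i·y_{i+1} − x_{i+1}·y_i:
  192, -76, -400  ⇒  2A = -284, A = -142.
Then Σ (y_i + y_{i+1})·c_i = 14768, so ȳ = 14768 / (6·(-142)) = -52/3.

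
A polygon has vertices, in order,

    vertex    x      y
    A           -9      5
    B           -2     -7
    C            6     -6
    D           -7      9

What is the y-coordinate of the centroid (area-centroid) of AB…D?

-56/185

Apply the surveyor's formula. First the cross-terms c_i = x_i·y_{i+1} − x_{i+1}·y_i:
  73, 54, 12, 46  ⇒  2A = 185, A = 92.5.
Then Σ (y_i + y_{i+1})·c_i = -168, so ȳ = -168 / (6·92.5) = -56/185.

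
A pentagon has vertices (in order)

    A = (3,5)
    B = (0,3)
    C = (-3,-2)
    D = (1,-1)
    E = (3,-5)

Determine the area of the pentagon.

Apply the shoelace (surveyor's) formula: 2A = Σ (x_i·y_{i+1} − x_{i+1}·y_i), indices taken mod 5.
Σ = (9) + (9) + (5) + (-2) + (30) = 51
Area = |Σ|/2 = 25.5.

25.5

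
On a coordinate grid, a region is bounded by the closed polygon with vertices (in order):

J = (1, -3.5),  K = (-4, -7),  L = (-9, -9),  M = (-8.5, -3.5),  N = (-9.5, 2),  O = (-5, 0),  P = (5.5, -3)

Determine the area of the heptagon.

67.25

Cross-terms: -21, -27, -45, -50.25, 10, 15, -16.25  ⇒  Σ = -134.5
Area = |Σ|/2 = 67.25.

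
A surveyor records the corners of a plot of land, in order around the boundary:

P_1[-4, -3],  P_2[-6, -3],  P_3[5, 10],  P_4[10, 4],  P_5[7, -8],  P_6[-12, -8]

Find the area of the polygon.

193.5

P_1→P_2: (-4)(-3) − (-6)(-3) = -6
P_2→P_3: (-6)(10) − (5)(-3) = -45
P_3→P_4: (5)(4) − (10)(10) = -80
P_4→P_5: (10)(-8) − (7)(4) = -108
P_5→P_6: (7)(-8) − (-12)(-8) = -152
P_6→P_1: (-12)(-3) − (-4)(-8) = 4
Σ = -387
Area = |Σ|/2 = 193.5.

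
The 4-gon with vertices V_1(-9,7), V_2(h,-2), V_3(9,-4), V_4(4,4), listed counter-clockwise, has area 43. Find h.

6

Write out the shoelace sum; only the two edges meeting at V_2 involve h:
2·Area = [((-9)·(-2) − h·7) + (h·(-4) − 9·(-2))] + 116
       = -11·h + 152 = 86
⇒ h = 6.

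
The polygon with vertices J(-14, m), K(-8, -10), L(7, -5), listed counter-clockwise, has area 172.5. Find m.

The doubled signed area Σ (x_i y_{i+1} − x_{i+1} y_i) is linear in m.
With m=0 it equals 180; the coefficient of m is 15 (from the two edges through J).
So 15·m + 180 = 2·172.5 = 345 ⇒ m = 11.

11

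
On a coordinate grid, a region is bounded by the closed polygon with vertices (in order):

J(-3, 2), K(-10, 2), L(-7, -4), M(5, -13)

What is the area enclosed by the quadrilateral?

J→K: (-3)(2) − (-10)(2) = 14
K→L: (-10)(-4) − (-7)(2) = 54
L→M: (-7)(-13) − (5)(-4) = 111
M→J: (5)(2) − (-3)(-13) = -29
Σ = 150
Area = |Σ|/2 = 75.

75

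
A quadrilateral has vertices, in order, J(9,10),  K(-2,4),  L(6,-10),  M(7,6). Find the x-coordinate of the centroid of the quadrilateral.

Apply the shoelace formula. First the cross-terms c_i = x_i·y_{i+1} − x_{i+1}·y_i:
  56, -4, 106, 16  ⇒  2A = 174, A = 87.
Then Σ (x_i + x_{i+1})·c_i = 2010, so x̄ = 2010 / (6·87) = 335/87.

335/87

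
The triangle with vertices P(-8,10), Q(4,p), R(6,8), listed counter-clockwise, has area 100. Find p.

-6

Write out the shoelace sum; only the two edges meeting at Q involve p:
2·Area = [((-8)·p − 4·10) + (4·8 − 6·p)] + 124
       = -14·p + 116 = 200
⇒ p = -6.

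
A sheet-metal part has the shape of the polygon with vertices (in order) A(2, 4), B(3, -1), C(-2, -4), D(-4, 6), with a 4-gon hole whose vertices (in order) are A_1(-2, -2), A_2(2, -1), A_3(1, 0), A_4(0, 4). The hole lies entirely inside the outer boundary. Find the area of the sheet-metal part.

32.5

Outer boundary:
Apply the surveyor's formula: 2A = Σ (x_i·y_{i+1} − x_{i+1}·y_i), indices taken mod 4.
Σ = (-14) + (-14) + (-28) + (-28) = -84
Area = |Σ|/2 = 42.
Hole:
Σ = (6) + (1) + (4) + (8) = 19
Area = |Σ|/2 = 9.5.
Net area = 42 − 9.5 = 32.5.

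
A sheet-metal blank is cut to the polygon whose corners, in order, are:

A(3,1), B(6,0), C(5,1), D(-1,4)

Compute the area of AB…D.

Apply Gauss's area formula: 2A = Σ (x_i·y_{i+1} − x_{i+1}·y_i), indices taken mod 4.
Cross-terms: -6, 6, 21, -13  ⇒  Σ = 8
Area = |Σ|/2 = 4.

4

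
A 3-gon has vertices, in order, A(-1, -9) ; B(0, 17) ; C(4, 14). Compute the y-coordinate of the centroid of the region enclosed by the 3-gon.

22/3

Apply the shoelace formula. First the cross-terms c_i = x_i·y_{i+1} − x_{i+1}·y_i:
  -17, -68, -22  ⇒  2A = -107, A = -53.5.
Then Σ (y_i + y_{i+1})·c_i = -2354, so ȳ = -2354 / (6·(-53.5)) = 22/3.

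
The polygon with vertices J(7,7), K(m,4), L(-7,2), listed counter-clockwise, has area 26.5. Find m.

-12

The doubled signed area Σ (x_i y_{i+1} − x_{i+1} y_i) is linear in m.
With m=0 it equals -7; the coefficient of m is -5 (from the two edges through K).
So -5·m + -7 = 2·26.5 = 53 ⇒ m = -12.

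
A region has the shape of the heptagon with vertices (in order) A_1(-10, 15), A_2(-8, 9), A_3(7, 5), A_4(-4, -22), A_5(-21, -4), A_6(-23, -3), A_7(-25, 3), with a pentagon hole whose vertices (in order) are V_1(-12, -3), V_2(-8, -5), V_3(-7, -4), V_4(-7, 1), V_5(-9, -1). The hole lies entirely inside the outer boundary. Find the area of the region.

571

Outer boundary:
Apply the shoelace (surveyor's) formula: 2A = Σ (x_i·y_{i+1} − x_{i+1}·y_i), indices taken mod 7.
Σ = (30) + (-103) + (-134) + (-446) + (-29) + (-144) + (-345) = -1171
Area = |Σ|/2 = 585.5.
Hole:
Cross-terms: 36, -3, -35, 16, 15  ⇒  Σ = 29
Area = |Σ|/2 = 14.5.
Net area = 585.5 − 14.5 = 571.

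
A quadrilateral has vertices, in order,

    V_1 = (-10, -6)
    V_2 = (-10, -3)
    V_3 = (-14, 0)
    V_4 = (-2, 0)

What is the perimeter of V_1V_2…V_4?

30

|V_1V_2| = √((0)² + (3)²) = √9 = 3
|V_2V_3| = √((-4)² + (3)²) = √25 = 5
|V_3V_4| = √((12)² + (0)²) = √144 = 12
|V_4V_1| = √((-8)² + (-6)²) = √100 = 10
Perimeter = 3 + 5 + 12 + 10 = 30.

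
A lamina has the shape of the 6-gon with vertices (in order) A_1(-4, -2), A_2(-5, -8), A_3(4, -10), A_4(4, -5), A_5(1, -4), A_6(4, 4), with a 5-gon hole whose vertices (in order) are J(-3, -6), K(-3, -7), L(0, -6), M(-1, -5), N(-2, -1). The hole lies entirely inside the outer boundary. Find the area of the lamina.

Outer boundary:
Apply the shoelace (surveyor's) formula: 2A = Σ (x_i·y_{i+1} − x_{i+1}·y_i), indices taken mod 6.
Σ = (22) + (82) + (20) + (-11) + (20) + (8) = 141
Area = |Σ|/2 = 70.5.
Hole:
Σ = (3) + (18) + (-6) + (-9) + (9) = 15
Area = |Σ|/2 = 7.5.
Net area = 70.5 − 7.5 = 63.

63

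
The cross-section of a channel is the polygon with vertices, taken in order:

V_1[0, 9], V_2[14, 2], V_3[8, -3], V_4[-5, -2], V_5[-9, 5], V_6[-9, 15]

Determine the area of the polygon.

Apply the surveyor's formula: 2A = Σ (x_i·y_{i+1} − x_{i+1}·y_i), indices taken mod 6.
Σ = (-126) + (-58) + (-31) + (-43) + (-90) + (-81) = -429
Area = |Σ|/2 = 214.5.

214.5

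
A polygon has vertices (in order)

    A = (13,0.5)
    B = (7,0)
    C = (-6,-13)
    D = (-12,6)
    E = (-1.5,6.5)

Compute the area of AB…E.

Apply the shoelace formula: 2A = Σ (x_i·y_{i+1} − x_{i+1}·y_i), indices taken mod 5.
Cross-terms: -3.5, -91, -192, -69, -85.25  ⇒  Σ = -440.75
Area = |Σ|/2 = 220.375.

220.375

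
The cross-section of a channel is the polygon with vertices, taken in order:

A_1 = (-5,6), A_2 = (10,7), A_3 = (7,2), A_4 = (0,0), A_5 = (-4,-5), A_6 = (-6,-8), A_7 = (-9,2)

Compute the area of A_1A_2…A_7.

Σ = (-95) + (-29) + (0) + (0) + (2) + (-84) + (-44) = -250
Area = |Σ|/2 = 125.

125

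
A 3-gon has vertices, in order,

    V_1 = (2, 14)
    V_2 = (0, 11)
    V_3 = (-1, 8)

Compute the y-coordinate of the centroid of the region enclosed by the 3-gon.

11

Apply Gauss's area formula. First the cross-terms c_i = x_i·y_{i+1} − x_{i+1}·y_i:
  22, 11, -30  ⇒  2A = 3, A = 1.5.
Then Σ (y_i + y_{i+1})·c_i = 99, so ȳ = 99 / (6·1.5) = 11.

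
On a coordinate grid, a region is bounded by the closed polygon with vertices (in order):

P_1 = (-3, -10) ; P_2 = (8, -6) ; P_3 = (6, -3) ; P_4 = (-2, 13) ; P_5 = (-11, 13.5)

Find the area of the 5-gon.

Apply the surveyor's formula: 2A = Σ (x_i·y_{i+1} − x_{i+1}·y_i), indices taken mod 5.
Σ = (98) + (12) + (72) + (116) + (150.5) = 448.5
Area = |Σ|/2 = 224.25.

224.25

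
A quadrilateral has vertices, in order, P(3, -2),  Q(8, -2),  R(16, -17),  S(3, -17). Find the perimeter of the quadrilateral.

50

|PQ| = √((5)² + (0)²) = √25 = 5
|QR| = √((8)² + (-15)²) = √289 = 17
|RS| = √((-13)² + (0)²) = √169 = 13
|SP| = √((0)² + (15)²) = √225 = 15
Perimeter = 5 + 17 + 13 + 15 = 50.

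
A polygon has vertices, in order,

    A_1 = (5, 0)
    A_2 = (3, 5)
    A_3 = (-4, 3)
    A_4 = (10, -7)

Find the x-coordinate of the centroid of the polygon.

Apply the shoelace (surveyor's) formula. First the cross-terms c_i = x_i·y_{i+1} − x_{i+1}·y_i:
  25, 29, -2, 35  ⇒  2A = 87, A = 43.5.
Then Σ (x_i + x_{i+1})·c_i = 684, so x̄ = 684 / (6·43.5) = 76/29.

76/29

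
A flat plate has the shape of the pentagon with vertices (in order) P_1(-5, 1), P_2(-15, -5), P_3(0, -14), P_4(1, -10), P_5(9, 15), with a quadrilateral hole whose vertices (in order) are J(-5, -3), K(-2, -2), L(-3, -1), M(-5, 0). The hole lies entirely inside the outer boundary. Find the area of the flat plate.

Outer boundary:
Σ = (40) + (210) + (14) + (105) + (84) = 453
Area = |Σ|/2 = 226.5.
Hole:
Apply the shoelace (surveyor's) formula: 2A = Σ (x_i·y_{i+1} − x_{i+1}·y_i), indices taken mod 4.
Σ = (4) + (-4) + (-5) + (15) = 10
Area = |Σ|/2 = 5.
Net area = 226.5 − 5 = 221.5.

221.5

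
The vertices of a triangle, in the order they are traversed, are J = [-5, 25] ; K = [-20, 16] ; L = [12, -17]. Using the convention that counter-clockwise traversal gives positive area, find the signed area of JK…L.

J→K: (-5)(16) − (-20)(25) = 420
K→L: (-20)(-17) − (12)(16) = 148
L→J: (12)(25) − (-5)(-17) = 215
Σ = 783
Signed area = Σ/2 = 391.5 (positive ⇒ counter-clockwise traversal).

391.5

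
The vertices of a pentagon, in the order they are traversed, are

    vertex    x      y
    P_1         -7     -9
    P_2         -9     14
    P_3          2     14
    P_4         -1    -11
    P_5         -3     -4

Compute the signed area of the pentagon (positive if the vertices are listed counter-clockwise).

Apply the shoelace (surveyor's) formula: 2A = Σ (x_i·y_{i+1} − x_{i+1}·y_i), indices taken mod 5.
Σ = (-179) + (-154) + (-8) + (-29) + (-1) = -371
Signed area = Σ/2 = -185.5 (negative ⇒ clockwise traversal).

-185.5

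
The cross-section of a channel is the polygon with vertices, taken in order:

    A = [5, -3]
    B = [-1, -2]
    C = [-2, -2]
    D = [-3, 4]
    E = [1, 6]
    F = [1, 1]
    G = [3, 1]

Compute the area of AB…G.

36

Cross-terms: -13, -2, -14, -22, -5, -2, -14  ⇒  Σ = -72
Area = |Σ|/2 = 36.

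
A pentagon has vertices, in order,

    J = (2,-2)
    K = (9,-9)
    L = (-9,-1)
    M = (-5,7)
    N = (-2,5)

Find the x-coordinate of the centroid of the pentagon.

Apply the surveyor's formula. First the cross-terms c_i = x_i·y_{i+1} − x_{i+1}·y_i:
  0, -90, -68, -11, -6  ⇒  2A = -175, A = -87.5.
Then Σ (x_i + x_{i+1})·c_i = 1029, so x̄ = 1029 / (6·(-87.5)) = -1.96.

-1.96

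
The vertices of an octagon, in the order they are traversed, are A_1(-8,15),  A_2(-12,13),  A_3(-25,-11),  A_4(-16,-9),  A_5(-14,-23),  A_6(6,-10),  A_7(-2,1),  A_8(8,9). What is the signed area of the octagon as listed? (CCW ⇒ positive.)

Cross-terms: 76, 457, 49, 242, 278, -14, -26, 192  ⇒  Σ = 1254
Signed area = Σ/2 = 627 (positive ⇒ counter-clockwise traversal).

627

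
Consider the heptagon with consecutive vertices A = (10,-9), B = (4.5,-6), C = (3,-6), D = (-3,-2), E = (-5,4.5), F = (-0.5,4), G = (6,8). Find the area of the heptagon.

Apply the shoelace formula: 2A = Σ (x_i·y_{i+1} − x_{i+1}·y_i), indices taken mod 7.
Σ = (-19.5) + (-9) + (-24) + (-23.5) + (-17.75) + (-28) + (-134) = -255.75
Area = |Σ|/2 = 127.875.

127.875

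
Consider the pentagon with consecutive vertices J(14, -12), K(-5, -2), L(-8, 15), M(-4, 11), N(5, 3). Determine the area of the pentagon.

Apply the surveyor's formula: 2A = Σ (x_i·y_{i+1} − x_{i+1}·y_i), indices taken mod 5.
J→K: (14)(-2) − (-5)(-12) = -88
K→L: (-5)(15) − (-8)(-2) = -91
L→M: (-8)(11) − (-4)(15) = -28
M→N: (-4)(3) − (5)(11) = -67
N→J: (5)(-12) − (14)(3) = -102
Σ = -376
Area = |Σ|/2 = 188.

188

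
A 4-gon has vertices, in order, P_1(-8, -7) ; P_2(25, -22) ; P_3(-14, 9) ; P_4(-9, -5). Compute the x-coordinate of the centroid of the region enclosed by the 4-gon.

35/39

Apply the shoelace (surveyor's) formula. First the cross-terms c_i = x_i·y_{i+1} − x_{i+1}·y_i:
  351, -83, 151, 23  ⇒  2A = 442, A = 221.
Then Σ (x_i + x_{i+1})·c_i = 1190, so x̄ = 1190 / (6·221) = 35/39.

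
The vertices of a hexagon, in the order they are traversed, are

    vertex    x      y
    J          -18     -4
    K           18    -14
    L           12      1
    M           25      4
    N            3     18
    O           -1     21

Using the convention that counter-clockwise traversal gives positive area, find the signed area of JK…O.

717

Apply the shoelace (surveyor's) formula: 2A = Σ (x_i·y_{i+1} − x_{i+1}·y_i), indices taken mod 6.
Cross-terms: 324, 186, 23, 438, 81, 382  ⇒  Σ = 1434
Signed area = Σ/2 = 717 (positive ⇒ counter-clockwise traversal).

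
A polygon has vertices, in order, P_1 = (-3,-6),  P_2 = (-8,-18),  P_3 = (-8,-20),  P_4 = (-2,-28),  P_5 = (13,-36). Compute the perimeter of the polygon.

76

|P_1P_2| = √((-5)² + (-12)²) = √169 = 13
|P_2P_3| = √((0)² + (-2)²) = √4 = 2
|P_3P_4| = √((6)² + (-8)²) = √100 = 10
|P_4P_5| = √((15)² + (-8)²) = √289 = 17
|P_5P_1| = √((-16)² + (30)²) = √1156 = 34
Perimeter = 13 + 2 + 10 + 17 + 34 = 76.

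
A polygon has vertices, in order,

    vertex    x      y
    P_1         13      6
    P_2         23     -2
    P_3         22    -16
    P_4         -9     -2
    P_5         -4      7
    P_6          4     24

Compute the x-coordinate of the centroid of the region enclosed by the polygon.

Apply Gauss's area formula. First the cross-terms c_i = x_i·y_{i+1} − x_{i+1}·y_i:
  -164, -324, -188, -71, -124, -288  ⇒  2A = -1159, A = -579.5.
Then Σ (x_i + x_{i+1})·c_i = -26901, so x̄ = -26901 / (6·(-579.5)) = 147/19.

147/19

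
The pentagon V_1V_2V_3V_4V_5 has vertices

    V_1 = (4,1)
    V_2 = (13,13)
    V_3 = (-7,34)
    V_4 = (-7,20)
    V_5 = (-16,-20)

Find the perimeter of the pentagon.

|V_1V_2| = √((9)² + (12)²) = √225 = 15
|V_2V_3| = √((-20)² + (21)²) = √841 = 29
|V_3V_4| = √((0)² + (-14)²) = √196 = 14
|V_4V_5| = √((-9)² + (-40)²) = √1681 = 41
|V_5V_1| = √((20)² + (21)²) = √841 = 29
Perimeter = 15 + 29 + 14 + 41 + 29 = 128.

128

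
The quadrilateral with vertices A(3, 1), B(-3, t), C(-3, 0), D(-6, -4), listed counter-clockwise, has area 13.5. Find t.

1

Write out the shoelace sum; only the two edges meeting at B involve t:
2·Area = [(3·t − (-3)·1) + ((-3)·0 − (-3)·t)] + 18
       = 6·t + 21 = 27
⇒ t = 1.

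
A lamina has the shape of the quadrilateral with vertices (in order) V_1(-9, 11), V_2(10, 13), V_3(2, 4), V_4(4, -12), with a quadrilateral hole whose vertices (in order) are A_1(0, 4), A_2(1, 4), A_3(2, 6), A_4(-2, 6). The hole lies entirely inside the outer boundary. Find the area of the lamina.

Outer boundary:
Apply the surveyor's formula: 2A = Σ (x_i·y_{i+1} − x_{i+1}·y_i), indices taken mod 4.
Σ = (-227) + (14) + (-40) + (-64) = -317
Area = |Σ|/2 = 158.5.
Hole:
Apply Gauss's area formula: 2A = Σ (x_i·y_{i+1} − x_{i+1}·y_i), indices taken mod 4.
Cross-terms: -4, -2, 24, -8  ⇒  Σ = 10
Area = |Σ|/2 = 5.
Net area = 158.5 − 5 = 153.5.

153.5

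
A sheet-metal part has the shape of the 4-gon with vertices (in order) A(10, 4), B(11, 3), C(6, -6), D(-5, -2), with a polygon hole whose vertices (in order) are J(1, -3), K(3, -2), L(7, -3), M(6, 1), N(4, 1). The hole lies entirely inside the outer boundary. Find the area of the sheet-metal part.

Outer boundary:
Apply Gauss's area formula: 2A = Σ (x_i·y_{i+1} − x_{i+1}·y_i), indices taken mod 4.
A→B: (10)(3) − (11)(4) = -14
B→C: (11)(-6) − (6)(3) = -84
C→D: (6)(-2) − (-5)(-6) = -42
D→A: (-5)(4) − (10)(-2) = 0
Σ = -140
Area = |Σ|/2 = 70.
Hole:
Apply the shoelace formula: 2A = Σ (x_i·y_{i+1} − x_{i+1}·y_i), indices taken mod 5.
J→K: (1)(-2) − (3)(-3) = 7
K→L: (3)(-3) − (7)(-2) = 5
L→M: (7)(1) − (6)(-3) = 25
M→N: (6)(1) − (4)(1) = 2
N→J: (4)(-3) − (1)(1) = -13
Σ = 26
Area = |Σ|/2 = 13.
Net area = 70 − 13 = 57.

57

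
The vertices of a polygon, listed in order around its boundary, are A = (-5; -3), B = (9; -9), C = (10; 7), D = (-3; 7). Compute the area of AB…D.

180

Apply the surveyor's formula: 2A = Σ (x_i·y_{i+1} − x_{i+1}·y_i), indices taken mod 4.
A→B: (-5)(-9) − (9)(-3) = 72
B→C: (9)(7) − (10)(-9) = 153
C→D: (10)(7) − (-3)(7) = 91
D→A: (-3)(-3) − (-5)(7) = 44
Σ = 360
Area = |Σ|/2 = 180.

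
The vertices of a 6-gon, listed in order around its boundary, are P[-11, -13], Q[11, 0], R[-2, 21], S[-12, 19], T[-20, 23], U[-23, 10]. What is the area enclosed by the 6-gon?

715

Apply the shoelace formula: 2A = Σ (x_i·y_{i+1} − x_{i+1}·y_i), indices taken mod 6.
Σ = (143) + (231) + (214) + (104) + (329) + (409) = 1430
Area = |Σ|/2 = 715.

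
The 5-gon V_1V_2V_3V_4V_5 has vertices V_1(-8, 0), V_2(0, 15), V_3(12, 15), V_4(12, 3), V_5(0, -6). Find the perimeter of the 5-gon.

66

|V_1V_2| = √((8)² + (15)²) = √289 = 17
|V_2V_3| = √((12)² + (0)²) = √144 = 12
|V_3V_4| = √((0)² + (-12)²) = √144 = 12
|V_4V_5| = √((-12)² + (-9)²) = √225 = 15
|V_5V_1| = √((-8)² + (6)²) = √100 = 10
Perimeter = 17 + 12 + 12 + 15 + 10 = 66.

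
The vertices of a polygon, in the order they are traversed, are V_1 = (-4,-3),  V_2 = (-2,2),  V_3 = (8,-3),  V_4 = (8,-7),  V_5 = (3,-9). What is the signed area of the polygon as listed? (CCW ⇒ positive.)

-76

Apply the shoelace (surveyor's) formula: 2A = Σ (x_i·y_{i+1} − x_{i+1}·y_i), indices taken mod 5.
Cross-terms: -14, -10, -32, -51, -45  ⇒  Σ = -152
Signed area = Σ/2 = -76 (negative ⇒ clockwise traversal).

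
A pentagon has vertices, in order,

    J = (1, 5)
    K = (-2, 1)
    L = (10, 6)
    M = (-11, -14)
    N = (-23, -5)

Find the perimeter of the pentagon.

|JK| = √((-3)² + (-4)²) = √25 = 5
|KL| = √((12)² + (5)²) = √169 = 13
|LM| = √((-21)² + (-20)²) = √841 = 29
|MN| = √((-12)² + (9)²) = √225 = 15
|NJ| = √((24)² + (10)²) = √676 = 26
Perimeter = 5 + 13 + 29 + 15 + 26 = 88.

88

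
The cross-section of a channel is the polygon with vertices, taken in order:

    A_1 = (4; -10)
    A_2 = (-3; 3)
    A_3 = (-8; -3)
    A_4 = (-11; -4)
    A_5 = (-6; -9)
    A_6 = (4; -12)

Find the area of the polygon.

102.5

Apply the surveyor's formula: 2A = Σ (x_i·y_{i+1} − x_{i+1}·y_i), indices taken mod 6.
Σ = (-18) + (33) + (-1) + (75) + (108) + (8) = 205
Area = |Σ|/2 = 102.5.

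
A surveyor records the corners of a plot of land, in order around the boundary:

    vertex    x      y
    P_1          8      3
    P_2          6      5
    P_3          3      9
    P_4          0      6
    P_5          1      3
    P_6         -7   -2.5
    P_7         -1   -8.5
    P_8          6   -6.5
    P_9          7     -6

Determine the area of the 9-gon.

142.25

Apply the surveyor's formula: 2A = Σ (x_i·y_{i+1} − x_{i+1}·y_i), indices taken mod 9.
Σ = (22) + (39) + (18) + (-6) + (18.5) + (57) + (57.5) + (9.5) + (69) = 284.5
Area = |Σ|/2 = 142.25.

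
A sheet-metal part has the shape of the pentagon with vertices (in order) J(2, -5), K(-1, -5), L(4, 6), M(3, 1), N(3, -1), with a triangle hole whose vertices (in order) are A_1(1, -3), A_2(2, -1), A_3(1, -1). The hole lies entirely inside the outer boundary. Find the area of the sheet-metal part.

Outer boundary:
Σ = (-15) + (14) + (-14) + (-6) + (-13) = -34
Area = |Σ|/2 = 17.
Hole:
A_1→A_2: (1)(-1) − (2)(-3) = 5
A_2→A_3: (2)(-1) − (1)(-1) = -1
A_3→A_1: (1)(-3) − (1)(-1) = -2
Σ = 2
Area = |Σ|/2 = 1.
Net area = 17 − 1 = 16.

16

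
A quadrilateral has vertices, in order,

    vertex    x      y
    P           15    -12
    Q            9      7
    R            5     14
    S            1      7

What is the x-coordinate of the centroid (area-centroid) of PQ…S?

Apply the shoelace (surveyor's) formula. First the cross-terms c_i = x_i·y_{i+1} − x_{i+1}·y_i:
  213, 91, 21, -117  ⇒  2A = 208, A = 104.
Then Σ (x_i + x_{i+1})·c_i = 4640, so x̄ = 4640 / (6·104) = 290/39.

290/39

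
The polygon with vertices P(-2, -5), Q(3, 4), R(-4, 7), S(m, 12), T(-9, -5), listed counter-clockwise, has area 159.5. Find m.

Write out the shoelace sum; only the two edges meeting at S involve m:
2·Area = [((-4)·12 − m·7) + (m·(-5) − (-9)·12)] + 79
       = -12·m + 139 = 319
⇒ m = -15.

-15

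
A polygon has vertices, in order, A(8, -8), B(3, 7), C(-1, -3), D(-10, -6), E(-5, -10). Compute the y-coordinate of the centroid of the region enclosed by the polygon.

Apply the shoelace (surveyor's) formula. First the cross-terms c_i = x_i·y_{i+1} − x_{i+1}·y_i:
  80, -2, -24, 70, 120  ⇒  2A = 244, A = 122.
Then Σ (y_i + y_{i+1})·c_i = -3152, so ȳ = -3152 / (6·122) = -788/183.

-788/183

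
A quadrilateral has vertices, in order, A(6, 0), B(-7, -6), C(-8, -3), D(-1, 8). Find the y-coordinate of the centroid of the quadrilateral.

Apply Gauss's area formula. First the cross-terms c_i = x_i·y_{i+1} − x_{i+1}·y_i:
  -36, -27, -67, -48  ⇒  2A = -178, A = -89.
Then Σ (y_i + y_{i+1})·c_i = -260, so ȳ = -260 / (6·(-89)) = 130/267.

130/267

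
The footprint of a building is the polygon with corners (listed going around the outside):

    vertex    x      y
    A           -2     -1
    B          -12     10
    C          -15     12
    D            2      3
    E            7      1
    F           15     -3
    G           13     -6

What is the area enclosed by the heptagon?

Apply the shoelace (surveyor's) formula: 2A = Σ (x_i·y_{i+1} − x_{i+1}·y_i), indices taken mod 7.
Σ = (-32) + (6) + (-69) + (-19) + (-36) + (-51) + (-25) = -226
Area = |Σ|/2 = 113.

113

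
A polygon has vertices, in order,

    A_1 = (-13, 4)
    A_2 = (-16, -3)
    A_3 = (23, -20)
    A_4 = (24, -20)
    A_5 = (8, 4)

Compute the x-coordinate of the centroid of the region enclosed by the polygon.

Apply the surveyor's formula. First the cross-terms c_i = x_i·y_{i+1} − x_{i+1}·y_i:
  103, 389, 20, 256, 84  ⇒  2A = 852, A = 426.
Then Σ (x_i + x_{i+1})·c_i = 8448, so x̄ = 8448 / (6·426) = 704/213.

704/213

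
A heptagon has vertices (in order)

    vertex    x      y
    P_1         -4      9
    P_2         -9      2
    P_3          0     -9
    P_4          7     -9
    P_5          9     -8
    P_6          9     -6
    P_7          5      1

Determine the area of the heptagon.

Apply Gauss's area formula: 2A = Σ (x_i·y_{i+1} − x_{i+1}·y_i), indices taken mod 7.
Σ = (73) + (81) + (63) + (25) + (18) + (39) + (49) = 348
Area = |Σ|/2 = 174.

174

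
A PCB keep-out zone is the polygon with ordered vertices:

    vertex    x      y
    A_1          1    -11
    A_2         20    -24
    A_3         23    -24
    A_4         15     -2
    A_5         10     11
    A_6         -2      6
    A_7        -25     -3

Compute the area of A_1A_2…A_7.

641.5

Apply the shoelace (surveyor's) formula: 2A = Σ (x_i·y_{i+1} − x_{i+1}·y_i), indices taken mod 7.
Σ = (196) + (72) + (314) + (185) + (82) + (156) + (278) = 1283
Area = |Σ|/2 = 641.5.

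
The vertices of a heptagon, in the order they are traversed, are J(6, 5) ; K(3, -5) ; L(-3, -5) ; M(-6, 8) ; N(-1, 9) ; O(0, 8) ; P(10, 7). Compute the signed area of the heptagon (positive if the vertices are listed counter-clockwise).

-127.5

Σ = (-45) + (-30) + (-54) + (-46) + (-8) + (-80) + (8) = -255
Signed area = Σ/2 = -127.5 (negative ⇒ clockwise traversal).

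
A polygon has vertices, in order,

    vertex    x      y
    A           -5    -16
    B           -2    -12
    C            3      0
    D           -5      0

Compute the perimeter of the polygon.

|AB| = √((3)² + (4)²) = √25 = 5
|BC| = √((5)² + (12)²) = √169 = 13
|CD| = √((-8)² + (0)²) = √64 = 8
|DA| = √((0)² + (-16)²) = √256 = 16
Perimeter = 5 + 13 + 8 + 16 = 42.

42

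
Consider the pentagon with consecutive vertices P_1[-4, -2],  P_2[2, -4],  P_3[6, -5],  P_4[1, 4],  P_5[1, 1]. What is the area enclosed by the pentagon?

31

Apply the shoelace formula: 2A = Σ (x_i·y_{i+1} − x_{i+1}·y_i), indices taken mod 5.
Σ = (20) + (14) + (29) + (-3) + (2) = 62
Area = |Σ|/2 = 31.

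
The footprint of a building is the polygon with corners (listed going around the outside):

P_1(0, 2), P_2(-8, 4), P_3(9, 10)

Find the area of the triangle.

41

Apply the shoelace formula: 2A = Σ (x_i·y_{i+1} − x_{i+1}·y_i), indices taken mod 3.
Cross-terms: 16, -116, 18  ⇒  Σ = -82
Area = |Σ|/2 = 41.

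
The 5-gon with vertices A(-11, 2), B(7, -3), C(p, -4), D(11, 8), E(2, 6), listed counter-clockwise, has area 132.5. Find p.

10

Write out the shoelace sum; only the two edges meeting at C involve p:
2·Area = [(7·(-4) − p·(-3)) + (p·8 − 11·(-4))] + 139
       = 11·p + 155 = 265
⇒ p = 10.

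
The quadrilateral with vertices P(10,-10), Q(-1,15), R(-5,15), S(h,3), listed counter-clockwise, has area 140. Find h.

-5

Write out the shoelace sum; only the two edges meeting at S involve h:
2·Area = [((-5)·3 − h·15) + (h·(-10) − 10·3)] + 200
       = -25·h + 155 = 280
⇒ h = -5.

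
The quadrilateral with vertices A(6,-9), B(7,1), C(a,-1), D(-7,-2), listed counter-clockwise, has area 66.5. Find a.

The doubled signed area Σ (x_i y_{i+1} − x_{i+1} y_i) is linear in a.
With a=0 it equals 130; the coefficient of a is -3 (from the two edges through C).
So -3·a + 130 = 2·66.5 = 133 ⇒ a = -1.

-1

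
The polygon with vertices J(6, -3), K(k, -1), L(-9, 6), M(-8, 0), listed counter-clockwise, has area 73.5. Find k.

The doubled signed area Σ (x_i y_{i+1} − x_{i+1} y_i) is linear in k.
With k=0 it equals 57; the coefficient of k is 9 (from the two edges through K).
So 9·k + 57 = 2·73.5 = 147 ⇒ k = 10.

10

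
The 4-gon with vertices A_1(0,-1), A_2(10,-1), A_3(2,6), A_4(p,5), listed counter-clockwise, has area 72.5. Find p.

Write out the shoelace sum; only the two edges meeting at A_4 involve p:
2·Area = [(2·5 − p·6) + (p·(-1) − 0·5)] + 72
       = -7·p + 82 = 145
⇒ p = -9.

-9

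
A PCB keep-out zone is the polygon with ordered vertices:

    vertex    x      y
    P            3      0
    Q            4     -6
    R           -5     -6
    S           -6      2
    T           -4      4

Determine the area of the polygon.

73

Apply the shoelace formula: 2A = Σ (x_i·y_{i+1} − x_{i+1}·y_i), indices taken mod 5.
Σ = (-18) + (-54) + (-46) + (-16) + (-12) = -146
Area = |Σ|/2 = 73.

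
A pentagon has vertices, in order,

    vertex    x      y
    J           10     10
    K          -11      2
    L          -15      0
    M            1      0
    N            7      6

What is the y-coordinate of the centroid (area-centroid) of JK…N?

227/66

Apply the surveyor's formula. First the cross-terms c_i = x_i·y_{i+1} − x_{i+1}·y_i:
  130, 30, 0, 6, 10  ⇒  2A = 176, A = 88.
Then Σ (y_i + y_{i+1})·c_i = 1816, so ȳ = 1816 / (6·88) = 227/66.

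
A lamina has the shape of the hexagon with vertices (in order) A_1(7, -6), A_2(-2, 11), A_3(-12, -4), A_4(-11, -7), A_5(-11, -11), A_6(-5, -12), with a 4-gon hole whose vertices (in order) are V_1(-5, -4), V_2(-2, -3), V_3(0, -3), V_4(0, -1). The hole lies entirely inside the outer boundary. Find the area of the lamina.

Outer boundary:
Cross-terms: 65, 140, 40, 44, 77, 114  ⇒  Σ = 480
Area = |Σ|/2 = 240.
Hole:
V_1→V_2: (-5)(-3) − (-2)(-4) = 7
V_2→V_3: (-2)(-3) − (0)(-3) = 6
V_3→V_4: (0)(-1) − (0)(-3) = 0
V_4→V_1: (0)(-4) − (-5)(-1) = -5
Σ = 8
Area = |Σ|/2 = 4.
Net area = 240 − 4 = 236.

236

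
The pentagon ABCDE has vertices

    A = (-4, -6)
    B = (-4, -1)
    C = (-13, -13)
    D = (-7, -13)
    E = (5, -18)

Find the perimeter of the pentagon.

|AB| = √((0)² + (5)²) = √25 = 5
|BC| = √((-9)² + (-12)²) = √225 = 15
|CD| = √((6)² + (0)²) = √36 = 6
|DE| = √((12)² + (-5)²) = √169 = 13
|EA| = √((-9)² + (12)²) = √225 = 15
Perimeter = 5 + 15 + 6 + 13 + 15 = 54.

54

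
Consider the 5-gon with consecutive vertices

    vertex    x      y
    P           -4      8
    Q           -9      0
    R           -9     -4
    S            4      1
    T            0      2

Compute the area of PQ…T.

Σ = (72) + (36) + (7) + (8) + (8) = 131
Area = |Σ|/2 = 65.5.

65.5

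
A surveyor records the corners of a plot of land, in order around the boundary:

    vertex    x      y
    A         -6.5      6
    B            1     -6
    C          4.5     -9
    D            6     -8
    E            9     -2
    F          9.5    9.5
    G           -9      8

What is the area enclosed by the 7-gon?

196.5

Apply the shoelace formula: 2A = Σ (x_i·y_{i+1} − x_{i+1}·y_i), indices taken mod 7.
Σ = (33) + (18) + (18) + (60) + (104.5) + (161.5) + (-2) = 393
Area = |Σ|/2 = 196.5.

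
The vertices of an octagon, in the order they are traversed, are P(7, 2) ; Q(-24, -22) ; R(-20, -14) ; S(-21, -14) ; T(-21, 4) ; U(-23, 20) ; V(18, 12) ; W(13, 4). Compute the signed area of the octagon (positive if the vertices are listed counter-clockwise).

Σ = (-106) + (-104) + (-14) + (-378) + (-328) + (-636) + (-84) + (-2) = -1652
Signed area = Σ/2 = -826 (negative ⇒ clockwise traversal).

-826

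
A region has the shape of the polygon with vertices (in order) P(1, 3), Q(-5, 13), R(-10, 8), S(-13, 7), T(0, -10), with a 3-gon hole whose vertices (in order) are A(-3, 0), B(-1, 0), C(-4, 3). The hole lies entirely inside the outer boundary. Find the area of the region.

Outer boundary:
Apply the shoelace formula: 2A = Σ (x_i·y_{i+1} − x_{i+1}·y_i), indices taken mod 5.
Cross-terms: 28, 90, 34, 130, 10  ⇒  Σ = 292
Area = |Σ|/2 = 146.
Hole:
Apply Gauss's area formula: 2A = Σ (x_i·y_{i+1} − x_{i+1}·y_i), indices taken mod 3.
Cross-terms: 0, -3, 9  ⇒  Σ = 6
Area = |Σ|/2 = 3.
Net area = 146 − 3 = 143.

143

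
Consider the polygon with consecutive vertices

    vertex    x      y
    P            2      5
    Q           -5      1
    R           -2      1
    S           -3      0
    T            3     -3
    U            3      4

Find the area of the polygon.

32

Cross-terms: 27, -3, 3, 9, 21, 7  ⇒  Σ = 64
Area = |Σ|/2 = 32.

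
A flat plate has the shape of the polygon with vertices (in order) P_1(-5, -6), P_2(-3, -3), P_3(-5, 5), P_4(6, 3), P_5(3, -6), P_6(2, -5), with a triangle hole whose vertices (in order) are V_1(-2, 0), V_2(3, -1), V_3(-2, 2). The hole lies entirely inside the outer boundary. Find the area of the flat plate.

Outer boundary:
Apply the shoelace formula: 2A = Σ (x_i·y_{i+1} − x_{i+1}·y_i), indices taken mod 6.
Σ = (-3) + (-30) + (-45) + (-45) + (-3) + (-37) = -163
Area = |Σ|/2 = 81.5.
Hole:
Apply the shoelace formula: 2A = Σ (x_i·y_{i+1} − x_{i+1}·y_i), indices taken mod 3.
V_1→V_2: (-2)(-1) − (3)(0) = 2
V_2→V_3: (3)(2) − (-2)(-1) = 4
V_3→V_1: (-2)(0) − (-2)(2) = 4
Σ = 10
Area = |Σ|/2 = 5.
Net area = 81.5 − 5 = 76.5.

76.5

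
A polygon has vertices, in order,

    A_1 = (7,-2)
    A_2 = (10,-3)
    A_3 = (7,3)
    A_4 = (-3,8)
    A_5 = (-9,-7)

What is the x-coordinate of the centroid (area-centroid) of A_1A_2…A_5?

-28/165

Apply Gauss's area formula. First the cross-terms c_i = x_i·y_{i+1} − x_{i+1}·y_i:
  -1, 51, 65, 93, 67  ⇒  2A = 275, A = 137.5.
Then Σ (x_i + x_{i+1})·c_i = -140, so x̄ = -140 / (6·137.5) = -28/165.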